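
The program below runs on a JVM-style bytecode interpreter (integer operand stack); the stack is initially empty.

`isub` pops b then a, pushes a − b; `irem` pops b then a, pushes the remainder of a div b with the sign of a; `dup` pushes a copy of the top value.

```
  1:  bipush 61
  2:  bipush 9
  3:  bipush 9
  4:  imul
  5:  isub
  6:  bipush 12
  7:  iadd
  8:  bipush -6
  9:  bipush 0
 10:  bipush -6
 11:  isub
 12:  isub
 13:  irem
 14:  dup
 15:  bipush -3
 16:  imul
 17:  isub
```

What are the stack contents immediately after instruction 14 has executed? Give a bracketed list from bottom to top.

[-8, -8]

bipush 61 -> [61]
bipush 9  -> [61, 9]
bipush 9  -> [61, 9, 9]
imul      -> [61, 81]
isub      -> [-20]
bipush 12 -> [-20, 12]
iadd      -> [-8]
bipush -6 -> [-8, -6]
bipush 0  -> [-8, -6, 0]
bipush -6 -> [-8, -6, 0, -6]
isub      -> [-8, -6, 6]
isub      -> [-8, -12]
irem      -> [-8]
dup       -> [-8, -8]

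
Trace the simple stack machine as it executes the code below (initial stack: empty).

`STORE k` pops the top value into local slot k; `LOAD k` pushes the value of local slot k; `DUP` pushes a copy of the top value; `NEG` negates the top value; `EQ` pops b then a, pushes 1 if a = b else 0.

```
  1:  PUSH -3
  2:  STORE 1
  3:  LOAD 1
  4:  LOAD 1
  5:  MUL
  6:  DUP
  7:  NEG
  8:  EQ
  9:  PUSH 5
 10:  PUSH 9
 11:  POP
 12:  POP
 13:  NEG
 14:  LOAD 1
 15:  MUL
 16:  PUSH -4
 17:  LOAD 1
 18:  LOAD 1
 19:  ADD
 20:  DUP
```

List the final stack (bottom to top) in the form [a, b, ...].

PUSH -3  [-3]
STORE 1  []
LOAD 1   [-3]
LOAD 1   [-3, -3]
MUL      [9]
DUP      [9, 9]
NEG      [9, -9]
EQ       [0]
PUSH 5   [0, 5]
PUSH 9   [0, 5, 9]
POP      [0, 5]
POP      [0]
NEG      [0]
LOAD 1   [0, -3]
MUL      [0]
PUSH -4  [0, -4]
LOAD 1   [0, -4, -3]
LOAD 1   [0, -4, -3, -3]
ADD      [0, -4, -6]
DUP      [0, -4, -6, -6]

[0, -4, -6, -6]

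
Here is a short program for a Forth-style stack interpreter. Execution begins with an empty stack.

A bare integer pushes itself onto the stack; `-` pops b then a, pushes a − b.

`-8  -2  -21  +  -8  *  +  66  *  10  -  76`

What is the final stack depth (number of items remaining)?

-8  → [-8]
-2  → [-8, -2]
-21 → [-8, -2, -21]
+   → [-8, -23]
-8  → [-8, -23, -8]
*   → [-8, 184]
+   → [176]
66  → [176, 66]
*   → [11616]
10  → [11616, 10]
-   → [11606]
76  → [11606, 76]

2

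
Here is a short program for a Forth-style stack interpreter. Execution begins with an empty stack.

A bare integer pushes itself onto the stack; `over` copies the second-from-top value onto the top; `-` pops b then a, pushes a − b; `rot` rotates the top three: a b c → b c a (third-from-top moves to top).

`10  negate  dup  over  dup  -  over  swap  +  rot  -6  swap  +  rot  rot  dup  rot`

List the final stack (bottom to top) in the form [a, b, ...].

10     → [10]
negate → [-10]
dup    → [-10, -10]
over   → [-10, -10, -10]
dup    → [-10, -10, -10, -10]
-      → [-10, -10, 0]
over   → [-10, -10, 0, -10]
swap   → [-10, -10, -10, 0]
+      → [-10, -10, -10]
rot    → [-10, -10, -10]
-6     → [-10, -10, -10, -6]
swap   → [-10, -10, -6, -10]
+      → [-10, -10, -16]
rot    → [-10, -16, -10]
rot    → [-16, -10, -10]
dup    → [-16, -10, -10, -10]
rot    → [-16, -10, -10, -10]

[-16, -10, -10, -10]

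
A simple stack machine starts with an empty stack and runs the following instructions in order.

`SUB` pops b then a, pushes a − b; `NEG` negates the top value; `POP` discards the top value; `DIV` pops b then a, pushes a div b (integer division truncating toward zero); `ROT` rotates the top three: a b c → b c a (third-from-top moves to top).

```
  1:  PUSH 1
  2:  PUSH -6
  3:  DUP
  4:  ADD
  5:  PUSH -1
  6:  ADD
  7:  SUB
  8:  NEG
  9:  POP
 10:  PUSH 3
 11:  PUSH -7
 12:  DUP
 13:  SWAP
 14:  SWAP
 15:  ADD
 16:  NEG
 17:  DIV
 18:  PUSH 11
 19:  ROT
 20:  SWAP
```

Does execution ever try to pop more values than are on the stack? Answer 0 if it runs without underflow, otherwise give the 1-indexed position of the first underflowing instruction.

PUSH 1  -> [1]
PUSH -6 -> [1, -6]
DUP     -> [1, -6, -6]
ADD     -> [1, -12]
PUSH -1 -> [1, -12, -1]
ADD     -> [1, -13]
SUB     -> [14]
NEG     -> [-14]
POP     -> []
PUSH 3  -> [3]
PUSH -7 -> [3, -7]
DUP     -> [3, -7, -7]
SWAP    -> [3, -7, -7]
SWAP    -> [3, -7, -7]
ADD     -> [3, -14]
NEG     -> [3, 14]
DIV     -> [0]
PUSH 11 -> [0, 11]
ROT  — needs 3 operands, stack has 2 → underflow

19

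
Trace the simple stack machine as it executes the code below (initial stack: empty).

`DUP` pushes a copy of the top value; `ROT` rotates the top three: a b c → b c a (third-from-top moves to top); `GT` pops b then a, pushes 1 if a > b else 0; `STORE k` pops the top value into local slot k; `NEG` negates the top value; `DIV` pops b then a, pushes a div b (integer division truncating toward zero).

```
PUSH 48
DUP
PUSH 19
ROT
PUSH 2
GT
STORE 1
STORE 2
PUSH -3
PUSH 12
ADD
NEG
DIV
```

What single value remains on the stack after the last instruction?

PUSH 48 -> [48]
DUP     -> [48, 48]
PUSH 19 -> [48, 48, 19]
ROT     -> [48, 19, 48]
PUSH 2  -> [48, 19, 48, 2]
GT      -> [48, 19, 1]
STORE 1 -> [48, 19]
STORE 2 -> [48]
PUSH -3 -> [48, -3]
PUSH 12 -> [48, -3, 12]
ADD     -> [48, 9]
NEG     -> [48, -9]
DIV     -> [-5]

-5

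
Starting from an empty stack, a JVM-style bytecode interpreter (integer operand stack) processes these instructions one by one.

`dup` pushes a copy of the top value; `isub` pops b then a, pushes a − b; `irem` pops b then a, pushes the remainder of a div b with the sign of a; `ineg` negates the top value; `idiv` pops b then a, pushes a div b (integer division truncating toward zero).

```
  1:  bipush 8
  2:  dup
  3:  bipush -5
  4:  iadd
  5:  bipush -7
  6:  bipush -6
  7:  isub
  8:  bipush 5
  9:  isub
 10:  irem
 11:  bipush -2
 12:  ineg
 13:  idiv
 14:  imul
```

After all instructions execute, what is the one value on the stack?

bipush 8  : 8
dup       : 8 8
bipush -5 : 8 8 -5
iadd      : 8 3
bipush -7 : 8 3 -7
bipush -6 : 8 3 -7 -6
isub      : 8 3 -1
bipush 5  : 8 3 -1 5
isub      : 8 3 -6
irem      : 8 3
bipush -2 : 8 3 -2
ineg      : 8 3 2
idiv      : 8 1
imul      : 8

8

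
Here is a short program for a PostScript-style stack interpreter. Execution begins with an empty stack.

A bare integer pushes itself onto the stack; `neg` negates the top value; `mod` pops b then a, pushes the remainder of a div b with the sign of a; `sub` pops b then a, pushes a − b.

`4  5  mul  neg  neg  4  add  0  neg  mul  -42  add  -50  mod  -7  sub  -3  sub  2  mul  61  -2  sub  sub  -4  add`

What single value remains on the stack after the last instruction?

4   → [4]
5   → [4, 5]
mul → [20]
neg → [-20]
neg → [20]
4   → [20, 4]
add → [24]
0   → [24, 0]
neg → [24, 0]
mul → [0]
-42 → [0, -42]
add → [-42]
-50 → [-42, -50]
mod → [-42]
-7  → [-42, -7]
sub → [-35]
-3  → [-35, -3]
sub → [-32]
2   → [-32, 2]
mul → [-64]
61  → [-64, 61]
-2  → [-64, 61, -2]
sub → [-64, 63]
sub → [-127]
-4  → [-127, -4]
add → [-131]

-131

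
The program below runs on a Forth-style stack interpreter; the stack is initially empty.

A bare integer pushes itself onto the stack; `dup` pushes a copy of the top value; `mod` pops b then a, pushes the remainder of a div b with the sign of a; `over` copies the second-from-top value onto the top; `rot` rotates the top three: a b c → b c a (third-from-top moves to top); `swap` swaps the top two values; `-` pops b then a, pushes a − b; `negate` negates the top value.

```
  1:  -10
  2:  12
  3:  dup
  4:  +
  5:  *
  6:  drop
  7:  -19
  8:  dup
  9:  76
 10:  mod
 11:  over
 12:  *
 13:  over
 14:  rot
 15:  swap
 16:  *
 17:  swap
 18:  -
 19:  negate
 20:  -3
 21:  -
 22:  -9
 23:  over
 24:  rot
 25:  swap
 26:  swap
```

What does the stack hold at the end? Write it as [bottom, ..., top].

[-9, 3, 3]

-10    -> [-10]
12     -> [-10, 12]
dup    -> [-10, 12, 12]
+      -> [-10, 24]
*      -> [-240]
drop   -> []
-19    -> [-19]
dup    -> [-19, -19]
76     -> [-19, -19, 76]
mod    -> [-19, -19]
over   -> [-19, -19, -19]
*      -> [-19, 361]
over   -> [-19, 361, -19]
rot    -> [361, -19, -19]
swap   -> [361, -19, -19]
*      -> [361, 361]
swap   -> [361, 361]
-      -> [0]
negate -> [0]
-3     -> [0, -3]
-      -> [3]
-9     -> [3, -9]
over   -> [3, -9, 3]
rot    -> [-9, 3, 3]
swap   -> [-9, 3, 3]
swap   -> [-9, 3, 3]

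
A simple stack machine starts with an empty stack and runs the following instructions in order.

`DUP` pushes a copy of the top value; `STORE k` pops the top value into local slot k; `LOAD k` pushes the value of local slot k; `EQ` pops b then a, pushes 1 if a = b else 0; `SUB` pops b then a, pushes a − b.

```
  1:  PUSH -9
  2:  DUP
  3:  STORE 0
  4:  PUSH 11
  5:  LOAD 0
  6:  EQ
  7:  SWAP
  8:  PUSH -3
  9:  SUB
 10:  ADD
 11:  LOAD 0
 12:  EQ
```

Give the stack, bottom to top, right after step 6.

PUSH -9 : -9
DUP     : -9 -9
STORE 0 : -9
PUSH 11 : -9 11
LOAD 0  : -9 11 -9
EQ      : -9 0

[-9, 0]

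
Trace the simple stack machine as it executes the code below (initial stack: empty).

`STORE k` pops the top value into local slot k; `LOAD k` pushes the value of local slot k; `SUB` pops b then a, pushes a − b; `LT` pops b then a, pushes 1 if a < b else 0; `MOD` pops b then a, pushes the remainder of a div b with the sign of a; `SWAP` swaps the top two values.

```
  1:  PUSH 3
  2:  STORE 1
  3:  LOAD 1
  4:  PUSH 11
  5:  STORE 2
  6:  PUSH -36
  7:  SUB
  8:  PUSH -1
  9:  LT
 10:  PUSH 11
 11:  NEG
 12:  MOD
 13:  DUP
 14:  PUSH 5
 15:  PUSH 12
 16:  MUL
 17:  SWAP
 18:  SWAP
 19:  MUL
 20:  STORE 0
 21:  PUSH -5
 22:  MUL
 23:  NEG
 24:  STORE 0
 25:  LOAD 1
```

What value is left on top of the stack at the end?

3

PUSH 3   : [3]
STORE 1  : []
LOAD 1   : [3]
PUSH 11  : [3, 11]
STORE 2  : [3]
PUSH -36 : [3, -36]
SUB      : [39]
PUSH -1  : [39, -1]
LT       : [0]
PUSH 11  : [0, 11]
NEG      : [0, -11]
MOD      : [0]
DUP      : [0, 0]
PUSH 5   : [0, 0, 5]
PUSH 12  : [0, 0, 5, 12]
MUL      : [0, 0, 60]
SWAP     : [0, 60, 0]
SWAP     : [0, 0, 60]
MUL      : [0, 0]
STORE 0  : [0]
PUSH -5  : [0, -5]
MUL      : [0]
NEG      : [0]
STORE 0  : []
LOAD 1   : [3]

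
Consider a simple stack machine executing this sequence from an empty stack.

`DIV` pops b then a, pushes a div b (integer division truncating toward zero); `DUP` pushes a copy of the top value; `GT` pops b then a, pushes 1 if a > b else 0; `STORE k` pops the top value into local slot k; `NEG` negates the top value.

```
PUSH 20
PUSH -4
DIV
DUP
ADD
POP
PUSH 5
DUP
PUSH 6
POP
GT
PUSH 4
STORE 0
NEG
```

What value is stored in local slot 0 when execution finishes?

4

PUSH 20 -> 20
PUSH -4 -> 20 -4
DIV     -> -5
DUP     -> -5 -5
ADD     -> -10
POP     -> (empty)
PUSH 5  -> 5
DUP     -> 5 5
PUSH 6  -> 5 5 6
POP     -> 5 5
GT      -> 0
PUSH 4  -> 0 4
STORE 0 -> 0
NEG     -> 0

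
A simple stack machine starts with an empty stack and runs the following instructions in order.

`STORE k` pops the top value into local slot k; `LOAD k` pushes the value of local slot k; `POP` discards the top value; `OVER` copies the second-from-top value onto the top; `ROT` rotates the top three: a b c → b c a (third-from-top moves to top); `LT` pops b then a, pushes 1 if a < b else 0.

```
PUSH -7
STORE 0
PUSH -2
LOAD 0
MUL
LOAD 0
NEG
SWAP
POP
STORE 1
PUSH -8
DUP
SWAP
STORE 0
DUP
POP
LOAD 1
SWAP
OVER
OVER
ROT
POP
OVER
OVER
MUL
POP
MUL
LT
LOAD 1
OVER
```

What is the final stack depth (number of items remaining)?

3

PUSH -7 -> -7
STORE 0 -> (empty)
PUSH -2 -> -2
LOAD 0  -> -2 -7
MUL     -> 14
LOAD 0  -> 14 -7
NEG     -> 14 7
SWAP    -> 7 14
POP     -> 7
STORE 1 -> (empty)
PUSH -8 -> -8
DUP     -> -8 -8
SWAP    -> -8 -8
STORE 0 -> -8
DUP     -> -8 -8
POP     -> -8
LOAD 1  -> -8 7
SWAP    -> 7 -8
OVER    -> 7 -8 7
OVER    -> 7 -8 7 -8
ROT     -> 7 7 -8 -8
POP     -> 7 7 -8
OVER    -> 7 7 -8 7
OVER    -> 7 7 -8 7 -8
MUL     -> 7 7 -8 -56
POP     -> 7 7 -8
MUL     -> 7 -56
LT      -> 0
LOAD 1  -> 0 7
OVER    -> 0 7 0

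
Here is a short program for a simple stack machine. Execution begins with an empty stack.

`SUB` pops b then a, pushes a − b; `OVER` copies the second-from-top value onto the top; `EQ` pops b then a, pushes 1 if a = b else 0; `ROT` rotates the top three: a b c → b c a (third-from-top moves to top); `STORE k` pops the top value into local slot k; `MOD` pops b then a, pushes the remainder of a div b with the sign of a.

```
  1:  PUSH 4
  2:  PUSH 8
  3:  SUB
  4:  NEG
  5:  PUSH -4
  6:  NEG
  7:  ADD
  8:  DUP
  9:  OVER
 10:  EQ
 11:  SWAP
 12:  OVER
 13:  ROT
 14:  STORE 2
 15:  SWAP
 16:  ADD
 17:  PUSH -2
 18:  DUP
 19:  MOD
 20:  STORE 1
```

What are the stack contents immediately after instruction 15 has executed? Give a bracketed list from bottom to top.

PUSH 4  → [4]
PUSH 8  → [4, 8]
SUB     → [-4]
NEG     → [4]
PUSH -4 → [4, -4]
NEG     → [4, 4]
ADD     → [8]
DUP     → [8, 8]
OVER    → [8, 8, 8]
EQ      → [8, 1]
SWAP    → [1, 8]
OVER    → [1, 8, 1]
ROT     → [8, 1, 1]
STORE 2 → [8, 1]
SWAP    → [1, 8]

[1, 8]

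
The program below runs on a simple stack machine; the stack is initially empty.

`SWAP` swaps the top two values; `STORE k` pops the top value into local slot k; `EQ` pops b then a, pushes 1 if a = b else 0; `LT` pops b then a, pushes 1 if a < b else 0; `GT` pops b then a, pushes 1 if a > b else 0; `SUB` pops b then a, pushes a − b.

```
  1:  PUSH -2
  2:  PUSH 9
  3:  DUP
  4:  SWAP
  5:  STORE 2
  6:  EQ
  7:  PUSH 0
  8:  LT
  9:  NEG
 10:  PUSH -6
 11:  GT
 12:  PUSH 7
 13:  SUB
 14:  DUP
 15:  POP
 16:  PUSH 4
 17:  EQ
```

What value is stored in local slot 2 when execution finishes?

9

PUSH -2 : [-2]
PUSH 9  : [-2, 9]
DUP     : [-2, 9, 9]
SWAP    : [-2, 9, 9]
STORE 2 : [-2, 9]
EQ      : [0]
PUSH 0  : [0, 0]
LT      : [0]
NEG     : [0]
PUSH -6 : [0, -6]
GT      : [1]
PUSH 7  : [1, 7]
SUB     : [-6]
DUP     : [-6, -6]
POP     : [-6]
PUSH 4  : [-6, 4]
EQ      : [0]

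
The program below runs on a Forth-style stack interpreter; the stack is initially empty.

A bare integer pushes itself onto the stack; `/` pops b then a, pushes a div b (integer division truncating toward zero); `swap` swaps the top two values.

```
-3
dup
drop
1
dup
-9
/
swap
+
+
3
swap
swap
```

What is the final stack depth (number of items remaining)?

-3   -> [-3]
dup  -> [-3, -3]
drop -> [-3]
1    -> [-3, 1]
dup  -> [-3, 1, 1]
-9   -> [-3, 1, 1, -9]
/    -> [-3, 1, 0]
swap -> [-3, 0, 1]
+    -> [-3, 1]
+    -> [-2]
3    -> [-2, 3]
swap -> [3, -2]
swap -> [-2, 3]

2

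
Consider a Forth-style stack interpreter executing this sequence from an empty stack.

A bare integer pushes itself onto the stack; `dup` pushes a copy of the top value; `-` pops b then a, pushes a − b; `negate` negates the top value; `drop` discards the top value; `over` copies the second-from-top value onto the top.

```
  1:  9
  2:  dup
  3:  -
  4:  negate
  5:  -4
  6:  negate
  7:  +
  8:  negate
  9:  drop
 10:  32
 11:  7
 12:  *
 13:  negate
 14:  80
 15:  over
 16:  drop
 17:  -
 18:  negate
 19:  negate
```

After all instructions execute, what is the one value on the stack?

9      -> 9
dup    -> 9 9
-      -> 0
negate -> 0
-4     -> 0 -4
negate -> 0 4
+      -> 4
negate -> -4
drop   -> (empty)
32     -> 32
7      -> 32 7
*      -> 224
negate -> -224
80     -> -224 80
over   -> -224 80 -224
drop   -> -224 80
-      -> -304
negate -> 304
negate -> -304

-304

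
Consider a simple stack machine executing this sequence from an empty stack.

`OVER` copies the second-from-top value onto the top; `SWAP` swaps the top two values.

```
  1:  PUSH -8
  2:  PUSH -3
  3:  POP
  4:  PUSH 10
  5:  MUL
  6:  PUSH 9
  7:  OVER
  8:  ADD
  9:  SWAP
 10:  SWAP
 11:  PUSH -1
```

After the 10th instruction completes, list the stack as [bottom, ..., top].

PUSH -8 : [-8]
PUSH -3 : [-8, -3]
POP     : [-8]
PUSH 10 : [-8, 10]
MUL     : [-80]
PUSH 9  : [-80, 9]
OVER    : [-80, 9, -80]
ADD     : [-80, -71]
SWAP    : [-71, -80]
SWAP    : [-80, -71]

[-80, -71]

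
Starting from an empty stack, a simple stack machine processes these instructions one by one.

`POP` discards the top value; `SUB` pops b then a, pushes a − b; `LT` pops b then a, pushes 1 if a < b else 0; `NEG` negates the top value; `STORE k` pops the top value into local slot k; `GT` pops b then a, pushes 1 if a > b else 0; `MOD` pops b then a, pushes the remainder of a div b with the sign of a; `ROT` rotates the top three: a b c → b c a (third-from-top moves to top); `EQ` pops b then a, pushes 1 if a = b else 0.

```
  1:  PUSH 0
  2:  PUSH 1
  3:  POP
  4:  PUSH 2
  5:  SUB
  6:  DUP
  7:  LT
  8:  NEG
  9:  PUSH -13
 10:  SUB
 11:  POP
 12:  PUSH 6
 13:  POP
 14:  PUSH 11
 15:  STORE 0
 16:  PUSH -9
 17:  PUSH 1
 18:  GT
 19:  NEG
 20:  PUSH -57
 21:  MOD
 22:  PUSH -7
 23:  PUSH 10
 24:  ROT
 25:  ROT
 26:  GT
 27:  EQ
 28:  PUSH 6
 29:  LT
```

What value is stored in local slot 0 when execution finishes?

11

PUSH 0   -> 0
PUSH 1   -> 0 1
POP      -> 0
PUSH 2   -> 0 2
SUB      -> -2
DUP      -> -2 -2
LT       -> 0
NEG      -> 0
PUSH -13 -> 0 -13
SUB      -> 13
POP      -> (empty)
PUSH 6   -> 6
POP      -> (empty)
PUSH 11  -> 11
STORE 0  -> (empty)
PUSH -9  -> -9
PUSH 1   -> -9 1
GT       -> 0
NEG      -> 0
PUSH -57 -> 0 -57
MOD      -> 0
PUSH -7  -> 0 -7
PUSH 10  -> 0 -7 10
ROT      -> -7 10 0
ROT      -> 10 0 -7
GT       -> 10 1
EQ       -> 0
PUSH 6   -> 0 6
LT       -> 1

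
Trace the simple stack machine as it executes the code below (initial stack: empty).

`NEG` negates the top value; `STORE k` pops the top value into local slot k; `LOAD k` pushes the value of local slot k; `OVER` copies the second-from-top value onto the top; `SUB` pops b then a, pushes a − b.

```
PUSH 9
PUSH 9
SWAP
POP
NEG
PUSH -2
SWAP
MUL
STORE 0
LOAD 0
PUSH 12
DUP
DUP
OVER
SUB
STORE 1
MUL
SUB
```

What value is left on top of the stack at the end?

-126

PUSH 9  : 9
PUSH 9  : 9 9
SWAP    : 9 9
POP     : 9
NEG     : -9
PUSH -2 : -9 -2
SWAP    : -2 -9
MUL     : 18
STORE 0 : (empty)
LOAD 0  : 18
PUSH 12 : 18 12
DUP     : 18 12 12
DUP     : 18 12 12 12
OVER    : 18 12 12 12 12
SUB     : 18 12 12 0
STORE 1 : 18 12 12
MUL     : 18 144
SUB     : -126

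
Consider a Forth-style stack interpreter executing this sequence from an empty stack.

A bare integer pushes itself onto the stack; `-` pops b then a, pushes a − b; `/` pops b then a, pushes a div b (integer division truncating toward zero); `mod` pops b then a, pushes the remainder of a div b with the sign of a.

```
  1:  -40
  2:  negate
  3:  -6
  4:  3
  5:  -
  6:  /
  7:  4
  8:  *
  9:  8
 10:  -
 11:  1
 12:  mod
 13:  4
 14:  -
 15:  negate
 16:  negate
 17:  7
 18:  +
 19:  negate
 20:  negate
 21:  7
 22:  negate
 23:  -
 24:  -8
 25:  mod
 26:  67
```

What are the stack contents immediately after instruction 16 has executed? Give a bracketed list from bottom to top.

[-4]

-40     [-40]
negate  [40]
-6      [40, -6]
3       [40, -6, 3]
-       [40, -9]
/       [-4]
4       [-4, 4]
*       [-16]
8       [-16, 8]
-       [-24]
1       [-24, 1]
mod     [0]
4       [0, 4]
-       [-4]
negate  [4]
negate  [-4]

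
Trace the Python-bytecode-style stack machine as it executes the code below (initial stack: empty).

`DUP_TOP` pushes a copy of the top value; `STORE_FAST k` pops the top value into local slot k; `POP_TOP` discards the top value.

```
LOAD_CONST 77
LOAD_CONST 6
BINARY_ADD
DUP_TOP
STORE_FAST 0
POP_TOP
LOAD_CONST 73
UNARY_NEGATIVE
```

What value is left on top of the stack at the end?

LOAD_CONST 77   [77]
LOAD_CONST 6    [77, 6]
BINARY_ADD      [83]
DUP_TOP         [83, 83]
STORE_FAST 0    [83]
POP_TOP         []
LOAD_CONST 73   [73]
UNARY_NEGATIVE  [-73]

-73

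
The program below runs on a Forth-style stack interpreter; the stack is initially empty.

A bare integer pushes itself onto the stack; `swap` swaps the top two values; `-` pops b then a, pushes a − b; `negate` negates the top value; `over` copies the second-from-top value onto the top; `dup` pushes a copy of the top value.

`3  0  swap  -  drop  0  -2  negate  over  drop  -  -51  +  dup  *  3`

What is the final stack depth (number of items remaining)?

2

3      -> 3
0      -> 3 0
swap   -> 0 3
-      -> -3
drop   -> (empty)
0      -> 0
-2     -> 0 -2
negate -> 0 2
over   -> 0 2 0
drop   -> 0 2
-      -> -2
-51    -> -2 -51
+      -> -53
dup    -> -53 -53
*      -> 2809
3      -> 2809 3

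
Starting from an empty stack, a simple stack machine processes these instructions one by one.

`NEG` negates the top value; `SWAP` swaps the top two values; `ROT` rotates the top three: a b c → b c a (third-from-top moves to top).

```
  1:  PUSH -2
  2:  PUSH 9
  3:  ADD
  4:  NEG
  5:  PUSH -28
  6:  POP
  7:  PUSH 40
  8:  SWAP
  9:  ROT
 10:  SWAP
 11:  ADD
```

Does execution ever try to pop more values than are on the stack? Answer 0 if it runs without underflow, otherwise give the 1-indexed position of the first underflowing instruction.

9

PUSH -2   [-2]
PUSH 9    [-2, 9]
ADD       [7]
NEG       [-7]
PUSH -28  [-7, -28]
POP       [-7]
PUSH 40   [-7, 40]
SWAP      [40, -7]
ROT  — needs 3 operands, stack has 2 → underflow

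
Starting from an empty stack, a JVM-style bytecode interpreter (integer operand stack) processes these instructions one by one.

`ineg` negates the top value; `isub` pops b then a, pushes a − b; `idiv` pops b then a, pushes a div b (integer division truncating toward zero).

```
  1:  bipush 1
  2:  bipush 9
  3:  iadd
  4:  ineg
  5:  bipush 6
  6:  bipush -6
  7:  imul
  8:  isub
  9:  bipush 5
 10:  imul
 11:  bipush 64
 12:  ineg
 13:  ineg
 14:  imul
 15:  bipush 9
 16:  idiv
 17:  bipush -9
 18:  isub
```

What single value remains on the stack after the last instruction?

933

bipush 1  → 1
bipush 9  → 1 9
iadd      → 10
ineg      → -10
bipush 6  → -10 6
bipush -6 → -10 6 -6
imul      → -10 -36
isub      → 26
bipush 5  → 26 5
imul      → 130
bipush 64 → 130 64
ineg      → 130 -64
ineg      → 130 64
imul      → 8320
bipush 9  → 8320 9
idiv      → 924
bipush -9 → 924 -9
isub      → 933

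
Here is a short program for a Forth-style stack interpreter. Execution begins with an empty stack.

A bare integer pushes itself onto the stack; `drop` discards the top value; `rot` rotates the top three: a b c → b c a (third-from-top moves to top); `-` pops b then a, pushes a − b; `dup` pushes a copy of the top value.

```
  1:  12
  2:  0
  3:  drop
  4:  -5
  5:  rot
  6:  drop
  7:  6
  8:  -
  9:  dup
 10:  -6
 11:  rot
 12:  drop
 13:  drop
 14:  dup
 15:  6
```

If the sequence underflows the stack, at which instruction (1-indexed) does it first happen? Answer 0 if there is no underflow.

5

12   : 12
0    : 12 0
drop : 12
-5   : 12 -5
rot  — needs 3 operands, stack has 2 → underflow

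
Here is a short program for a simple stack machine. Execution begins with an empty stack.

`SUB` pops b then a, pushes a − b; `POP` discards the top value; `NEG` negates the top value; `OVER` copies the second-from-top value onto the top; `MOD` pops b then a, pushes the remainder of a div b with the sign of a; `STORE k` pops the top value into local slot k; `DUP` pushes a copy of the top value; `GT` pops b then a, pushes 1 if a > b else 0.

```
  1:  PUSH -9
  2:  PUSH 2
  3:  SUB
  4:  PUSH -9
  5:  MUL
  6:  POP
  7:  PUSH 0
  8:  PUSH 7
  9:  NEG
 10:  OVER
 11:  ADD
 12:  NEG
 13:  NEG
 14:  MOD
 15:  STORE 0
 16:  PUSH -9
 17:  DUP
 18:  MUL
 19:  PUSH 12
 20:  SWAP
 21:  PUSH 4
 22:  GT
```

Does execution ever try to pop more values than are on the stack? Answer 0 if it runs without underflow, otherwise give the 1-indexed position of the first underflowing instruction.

PUSH -9 -> -9
PUSH 2  -> -9 2
SUB     -> -11
PUSH -9 -> -11 -9
MUL     -> 99
POP     -> (empty)
PUSH 0  -> 0
PUSH 7  -> 0 7
NEG     -> 0 -7
OVER    -> 0 -7 0
ADD     -> 0 -7
NEG     -> 0 7
NEG     -> 0 -7
MOD     -> 0
STORE 0 -> (empty)
PUSH -9 -> -9
DUP     -> -9 -9
MUL     -> 81
PUSH 12 -> 81 12
SWAP    -> 12 81
PUSH 4  -> 12 81 4
GT      -> 12 1

0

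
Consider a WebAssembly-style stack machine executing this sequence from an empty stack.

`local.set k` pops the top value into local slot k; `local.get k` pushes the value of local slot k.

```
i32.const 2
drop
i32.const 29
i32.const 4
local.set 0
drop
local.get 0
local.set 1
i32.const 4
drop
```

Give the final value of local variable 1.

i32.const 2  → [2]
drop         → []
i32.const 29 → [29]
i32.const 4  → [29, 4]
local.set 0  → [29]
drop         → []
local.get 0  → [4]
local.set 1  → []
i32.const 4  → [4]
drop         → []

4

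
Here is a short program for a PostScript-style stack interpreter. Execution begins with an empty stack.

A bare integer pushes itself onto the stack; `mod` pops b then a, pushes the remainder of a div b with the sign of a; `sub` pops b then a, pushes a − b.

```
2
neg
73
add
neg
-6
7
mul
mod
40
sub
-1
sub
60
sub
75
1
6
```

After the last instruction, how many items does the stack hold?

2   → [2]
neg → [-2]
73  → [-2, 73]
add → [71]
neg → [-71]
-6  → [-71, -6]
7   → [-71, -6, 7]
mul → [-71, -42]
mod → [-29]
40  → [-29, 40]
sub → [-69]
-1  → [-69, -1]
sub → [-68]
60  → [-68, 60]
sub → [-128]
75  → [-128, 75]
1   → [-128, 75, 1]
6   → [-128, 75, 1, 6]

4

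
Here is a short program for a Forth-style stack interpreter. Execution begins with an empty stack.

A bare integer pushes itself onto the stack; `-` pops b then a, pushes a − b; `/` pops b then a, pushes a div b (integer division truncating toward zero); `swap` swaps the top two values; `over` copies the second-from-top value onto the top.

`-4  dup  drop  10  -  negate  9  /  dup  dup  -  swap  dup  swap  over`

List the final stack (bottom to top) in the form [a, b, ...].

[0, 1, 1, 1]

-4     : [-4]
dup    : [-4, -4]
drop   : [-4]
10     : [-4, 10]
-      : [-14]
negate : [14]
9      : [14, 9]
/      : [1]
dup    : [1, 1]
dup    : [1, 1, 1]
-      : [1, 0]
swap   : [0, 1]
dup    : [0, 1, 1]
swap   : [0, 1, 1]
over   : [0, 1, 1, 1]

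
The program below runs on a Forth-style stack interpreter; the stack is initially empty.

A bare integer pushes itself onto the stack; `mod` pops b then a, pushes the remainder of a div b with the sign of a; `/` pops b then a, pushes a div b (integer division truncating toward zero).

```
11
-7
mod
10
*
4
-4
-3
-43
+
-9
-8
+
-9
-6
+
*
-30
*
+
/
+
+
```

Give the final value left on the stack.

11  → 11
-7  → 11 -7
mod → 4
10  → 4 10
*   → 40
4   → 40 4
-4  → 40 4 -4
-3  → 40 4 -4 -3
-43 → 40 4 -4 -3 -43
+   → 40 4 -4 -46
-9  → 40 4 -4 -46 -9
-8  → 40 4 -4 -46 -9 -8
+   → 40 4 -4 -46 -17
-9  → 40 4 -4 -46 -17 -9
-6  → 40 4 -4 -46 -17 -9 -6
+   → 40 4 -4 -46 -17 -15
*   → 40 4 -4 -46 255
-30 → 40 4 -4 -46 255 -30
*   → 40 4 -4 -46 -7650
+   → 40 4 -4 -7696
/   → 40 4 0
+   → 40 4
+   → 44

44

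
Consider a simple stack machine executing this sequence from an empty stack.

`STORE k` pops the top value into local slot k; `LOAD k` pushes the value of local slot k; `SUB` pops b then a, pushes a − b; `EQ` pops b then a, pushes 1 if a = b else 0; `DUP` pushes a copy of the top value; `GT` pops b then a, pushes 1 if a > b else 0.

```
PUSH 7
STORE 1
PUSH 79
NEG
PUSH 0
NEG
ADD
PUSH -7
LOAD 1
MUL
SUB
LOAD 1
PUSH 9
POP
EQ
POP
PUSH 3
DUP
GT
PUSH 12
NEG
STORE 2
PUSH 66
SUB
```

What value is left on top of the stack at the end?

PUSH 7  -> 7
STORE 1 -> (empty)
PUSH 79 -> 79
NEG     -> -79
PUSH 0  -> -79 0
NEG     -> -79 0
ADD     -> -79
PUSH -7 -> -79 -7
LOAD 1  -> -79 -7 7
MUL     -> -79 -49
SUB     -> -30
LOAD 1  -> -30 7
PUSH 9  -> -30 7 9
POP     -> -30 7
EQ      -> 0
POP     -> (empty)
PUSH 3  -> 3
DUP     -> 3 3
GT      -> 0
PUSH 12 -> 0 12
NEG     -> 0 -12
STORE 2 -> 0
PUSH 66 -> 0 66
SUB     -> -66

-66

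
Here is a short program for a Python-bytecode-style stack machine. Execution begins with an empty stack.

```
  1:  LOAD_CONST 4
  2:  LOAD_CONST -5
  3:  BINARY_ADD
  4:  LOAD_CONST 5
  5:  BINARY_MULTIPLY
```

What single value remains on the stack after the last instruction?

-5

LOAD_CONST 4    : [4]
LOAD_CONST -5   : [4, -5]
BINARY_ADD      : [-1]
LOAD_CONST 5    : [-1, 5]
BINARY_MULTIPLY : [-5]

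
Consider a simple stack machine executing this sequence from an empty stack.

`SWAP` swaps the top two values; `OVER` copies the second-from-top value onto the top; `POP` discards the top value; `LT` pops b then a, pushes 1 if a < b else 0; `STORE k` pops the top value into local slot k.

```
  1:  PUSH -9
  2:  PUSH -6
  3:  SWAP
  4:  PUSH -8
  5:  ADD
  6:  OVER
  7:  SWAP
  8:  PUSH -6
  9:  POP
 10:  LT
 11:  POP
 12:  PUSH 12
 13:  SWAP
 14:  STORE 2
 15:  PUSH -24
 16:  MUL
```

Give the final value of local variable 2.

PUSH -9  → -9
PUSH -6  → -9 -6
SWAP     → -6 -9
PUSH -8  → -6 -9 -8
ADD      → -6 -17
OVER     → -6 -17 -6
SWAP     → -6 -6 -17
PUSH -6  → -6 -6 -17 -6
POP      → -6 -6 -17
LT       → -6 0
POP      → -6
PUSH 12  → -6 12
SWAP     → 12 -6
STORE 2  → 12
PUSH -24 → 12 -24
MUL      → -288

-6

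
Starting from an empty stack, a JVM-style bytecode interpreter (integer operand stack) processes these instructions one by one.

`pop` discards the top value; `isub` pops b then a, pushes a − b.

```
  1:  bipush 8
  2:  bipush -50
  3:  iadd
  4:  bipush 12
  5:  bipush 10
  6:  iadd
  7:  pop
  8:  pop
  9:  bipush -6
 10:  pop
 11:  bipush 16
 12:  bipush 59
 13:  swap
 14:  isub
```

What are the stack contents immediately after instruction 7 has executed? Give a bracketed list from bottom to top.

bipush 8   : [8]
bipush -50 : [8, -50]
iadd       : [-42]
bipush 12  : [-42, 12]
bipush 10  : [-42, 12, 10]
iadd       : [-42, 22]
pop        : [-42]

[-42]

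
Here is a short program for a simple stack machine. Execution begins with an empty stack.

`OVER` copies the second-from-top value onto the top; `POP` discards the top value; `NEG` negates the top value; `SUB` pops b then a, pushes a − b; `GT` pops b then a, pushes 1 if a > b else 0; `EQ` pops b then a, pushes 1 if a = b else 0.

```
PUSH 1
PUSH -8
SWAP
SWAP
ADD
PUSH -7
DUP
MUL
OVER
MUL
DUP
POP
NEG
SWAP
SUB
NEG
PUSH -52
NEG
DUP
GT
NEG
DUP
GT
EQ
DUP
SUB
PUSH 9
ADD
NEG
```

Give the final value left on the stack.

-9

PUSH 1   → 1
PUSH -8  → 1 -8
SWAP     → -8 1
SWAP     → 1 -8
ADD      → -7
PUSH -7  → -7 -7
DUP      → -7 -7 -7
MUL      → -7 49
OVER     → -7 49 -7
MUL      → -7 -343
DUP      → -7 -343 -343
POP      → -7 -343
NEG      → -7 343
SWAP     → 343 -7
SUB      → 350
NEG      → -350
PUSH -52 → -350 -52
NEG      → -350 52
DUP      → -350 52 52
GT       → -350 0
NEG      → -350 0
DUP      → -350 0 0
GT       → -350 0
EQ       → 0
DUP      → 0 0
SUB      → 0
PUSH 9   → 0 9
ADD      → 9
NEG      → -9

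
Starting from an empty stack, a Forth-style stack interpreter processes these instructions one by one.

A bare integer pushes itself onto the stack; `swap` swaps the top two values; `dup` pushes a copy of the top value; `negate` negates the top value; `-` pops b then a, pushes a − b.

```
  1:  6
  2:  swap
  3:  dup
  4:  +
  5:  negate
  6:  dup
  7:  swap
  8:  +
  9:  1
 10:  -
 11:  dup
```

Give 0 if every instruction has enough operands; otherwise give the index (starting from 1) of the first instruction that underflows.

2

6  [6]
swap  — needs 2 operands, stack has 1 → underflow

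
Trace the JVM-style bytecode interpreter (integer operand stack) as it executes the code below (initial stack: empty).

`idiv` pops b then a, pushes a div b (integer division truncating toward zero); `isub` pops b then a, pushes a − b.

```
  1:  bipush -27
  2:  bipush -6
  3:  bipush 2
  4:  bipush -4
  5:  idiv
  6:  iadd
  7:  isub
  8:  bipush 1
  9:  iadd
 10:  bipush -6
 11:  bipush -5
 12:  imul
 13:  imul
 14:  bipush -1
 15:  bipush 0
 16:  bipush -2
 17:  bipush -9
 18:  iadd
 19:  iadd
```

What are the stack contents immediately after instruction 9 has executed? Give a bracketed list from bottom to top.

bipush -27  [-27]
bipush -6   [-27, -6]
bipush 2    [-27, -6, 2]
bipush -4   [-27, -6, 2, -4]
idiv        [-27, -6, 0]
iadd        [-27, -6]
isub        [-21]
bipush 1    [-21, 1]
iadd        [-20]

[-20]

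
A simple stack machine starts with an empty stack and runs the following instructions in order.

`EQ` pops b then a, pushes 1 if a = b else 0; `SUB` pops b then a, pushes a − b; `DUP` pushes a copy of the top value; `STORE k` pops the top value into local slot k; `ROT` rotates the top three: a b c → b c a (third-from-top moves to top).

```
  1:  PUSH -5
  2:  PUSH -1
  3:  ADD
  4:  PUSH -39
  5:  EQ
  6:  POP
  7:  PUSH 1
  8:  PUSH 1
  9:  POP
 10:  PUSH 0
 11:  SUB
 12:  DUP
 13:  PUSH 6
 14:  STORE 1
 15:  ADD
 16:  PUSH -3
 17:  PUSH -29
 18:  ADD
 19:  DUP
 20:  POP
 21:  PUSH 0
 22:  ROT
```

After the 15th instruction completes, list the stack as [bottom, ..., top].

PUSH -5  : -5
PUSH -1  : -5 -1
ADD      : -6
PUSH -39 : -6 -39
EQ       : 0
POP      : (empty)
PUSH 1   : 1
PUSH 1   : 1 1
POP      : 1
PUSH 0   : 1 0
SUB      : 1
DUP      : 1 1
PUSH 6   : 1 1 6
STORE 1  : 1 1
ADD      : 2

[2]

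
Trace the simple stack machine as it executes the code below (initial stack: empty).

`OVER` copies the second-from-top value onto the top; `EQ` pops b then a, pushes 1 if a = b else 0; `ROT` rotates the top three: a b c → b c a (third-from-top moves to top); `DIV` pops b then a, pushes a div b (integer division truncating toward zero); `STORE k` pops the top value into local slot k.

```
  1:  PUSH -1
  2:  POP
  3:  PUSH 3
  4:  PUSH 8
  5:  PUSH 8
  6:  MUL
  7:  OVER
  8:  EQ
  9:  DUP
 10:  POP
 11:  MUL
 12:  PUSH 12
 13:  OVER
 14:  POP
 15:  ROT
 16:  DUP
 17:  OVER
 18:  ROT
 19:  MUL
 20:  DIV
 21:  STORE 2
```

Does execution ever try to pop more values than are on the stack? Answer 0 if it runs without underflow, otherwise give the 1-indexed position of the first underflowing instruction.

15

PUSH -1 → -1
POP     → (empty)
PUSH 3  → 3
PUSH 8  → 3 8
PUSH 8  → 3 8 8
MUL     → 3 64
OVER    → 3 64 3
EQ      → 3 0
DUP     → 3 0 0
POP     → 3 0
MUL     → 0
PUSH 12 → 0 12
OVER    → 0 12 0
POP     → 0 12
ROT  — needs 3 operands, stack has 2 → underflow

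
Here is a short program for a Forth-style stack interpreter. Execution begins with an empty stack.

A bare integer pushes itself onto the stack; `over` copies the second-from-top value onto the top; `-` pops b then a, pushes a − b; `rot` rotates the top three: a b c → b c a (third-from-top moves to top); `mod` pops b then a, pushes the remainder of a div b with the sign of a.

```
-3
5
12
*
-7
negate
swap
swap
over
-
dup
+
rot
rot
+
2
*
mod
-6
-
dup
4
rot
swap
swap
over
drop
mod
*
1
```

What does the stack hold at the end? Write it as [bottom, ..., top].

-3     → -3
5      → -3 5
12     → -3 5 12
*      → -3 60
-7     → -3 60 -7
negate → -3 60 7
swap   → -3 7 60
swap   → -3 60 7
over   → -3 60 7 60
-      → -3 60 -53
dup    → -3 60 -53 -53
+      → -3 60 -106
rot    → 60 -106 -3
rot    → -106 -3 60
+      → -106 57
2      → -106 57 2
*      → -106 114
mod    → -106
-6     → -106 -6
-      → -100
dup    → -100 -100
4      → -100 -100 4
rot    → -100 4 -100
swap   → -100 -100 4
swap   → -100 4 -100
over   → -100 4 -100 4
drop   → -100 4 -100
mod    → -100 4
*      → -400
1      → -400 1

[-400, 1]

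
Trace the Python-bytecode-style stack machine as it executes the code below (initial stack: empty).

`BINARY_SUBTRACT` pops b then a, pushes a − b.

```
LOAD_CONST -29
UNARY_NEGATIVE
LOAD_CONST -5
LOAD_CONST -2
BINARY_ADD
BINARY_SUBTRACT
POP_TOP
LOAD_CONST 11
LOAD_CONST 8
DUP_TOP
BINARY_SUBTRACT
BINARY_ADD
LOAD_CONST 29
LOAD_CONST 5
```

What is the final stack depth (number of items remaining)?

3

LOAD_CONST -29  : [-29]
UNARY_NEGATIVE  : [29]
LOAD_CONST -5   : [29, -5]
LOAD_CONST -2   : [29, -5, -2]
BINARY_ADD      : [29, -7]
BINARY_SUBTRACT : [36]
POP_TOP         : []
LOAD_CONST 11   : [11]
LOAD_CONST 8    : [11, 8]
DUP_TOP         : [11, 8, 8]
BINARY_SUBTRACT : [11, 0]
BINARY_ADD      : [11]
LOAD_CONST 29   : [11, 29]
LOAD_CONST 5    : [11, 29, 5]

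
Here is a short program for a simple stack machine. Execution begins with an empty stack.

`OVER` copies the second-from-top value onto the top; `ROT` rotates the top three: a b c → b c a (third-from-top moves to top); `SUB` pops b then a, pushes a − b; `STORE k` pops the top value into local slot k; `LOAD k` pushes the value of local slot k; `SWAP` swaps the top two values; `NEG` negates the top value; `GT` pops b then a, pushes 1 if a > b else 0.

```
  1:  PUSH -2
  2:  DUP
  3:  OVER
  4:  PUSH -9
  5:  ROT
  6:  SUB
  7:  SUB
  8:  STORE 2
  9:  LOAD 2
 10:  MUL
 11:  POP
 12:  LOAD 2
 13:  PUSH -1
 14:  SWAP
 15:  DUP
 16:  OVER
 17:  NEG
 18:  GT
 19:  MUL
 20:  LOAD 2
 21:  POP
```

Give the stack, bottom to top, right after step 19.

[-1, 5]

PUSH -2 -> [-2]
DUP     -> [-2, -2]
OVER    -> [-2, -2, -2]
PUSH -9 -> [-2, -2, -2, -9]
ROT     -> [-2, -2, -9, -2]
SUB     -> [-2, -2, -7]
SUB     -> [-2, 5]
STORE 2 -> [-2]
LOAD 2  -> [-2, 5]
MUL     -> [-10]
POP     -> []
LOAD 2  -> [5]
PUSH -1 -> [5, -1]
SWAP    -> [-1, 5]
DUP     -> [-1, 5, 5]
OVER    -> [-1, 5, 5, 5]
NEG     -> [-1, 5, 5, -5]
GT      -> [-1, 5, 1]
MUL     -> [-1, 5]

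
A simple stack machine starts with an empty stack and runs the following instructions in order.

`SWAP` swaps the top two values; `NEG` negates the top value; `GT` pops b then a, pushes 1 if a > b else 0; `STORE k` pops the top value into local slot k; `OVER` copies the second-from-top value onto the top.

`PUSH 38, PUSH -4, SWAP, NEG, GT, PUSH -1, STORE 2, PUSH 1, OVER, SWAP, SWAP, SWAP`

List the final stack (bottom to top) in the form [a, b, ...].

PUSH 38 → 38
PUSH -4 → 38 -4
SWAP    → -4 38
NEG     → -4 -38
GT      → 1
PUSH -1 → 1 -1
STORE 2 → 1
PUSH 1  → 1 1
OVER    → 1 1 1
SWAP    → 1 1 1
SWAP    → 1 1 1
SWAP    → 1 1 1

[1, 1, 1]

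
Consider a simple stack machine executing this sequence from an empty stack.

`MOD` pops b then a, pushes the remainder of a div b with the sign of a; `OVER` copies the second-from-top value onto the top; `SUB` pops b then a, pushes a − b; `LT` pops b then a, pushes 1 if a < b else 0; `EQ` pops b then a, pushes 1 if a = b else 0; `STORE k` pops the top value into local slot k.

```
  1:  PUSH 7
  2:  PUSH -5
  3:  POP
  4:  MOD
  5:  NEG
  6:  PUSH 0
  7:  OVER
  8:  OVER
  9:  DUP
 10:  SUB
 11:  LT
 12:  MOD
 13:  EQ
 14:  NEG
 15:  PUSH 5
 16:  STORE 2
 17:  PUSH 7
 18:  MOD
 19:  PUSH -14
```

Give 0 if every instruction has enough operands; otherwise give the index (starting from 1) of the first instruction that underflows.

PUSH 7  → 7
PUSH -5 → 7 -5
POP     → 7
MOD  — needs 2 operands, stack has 1 → underflow

4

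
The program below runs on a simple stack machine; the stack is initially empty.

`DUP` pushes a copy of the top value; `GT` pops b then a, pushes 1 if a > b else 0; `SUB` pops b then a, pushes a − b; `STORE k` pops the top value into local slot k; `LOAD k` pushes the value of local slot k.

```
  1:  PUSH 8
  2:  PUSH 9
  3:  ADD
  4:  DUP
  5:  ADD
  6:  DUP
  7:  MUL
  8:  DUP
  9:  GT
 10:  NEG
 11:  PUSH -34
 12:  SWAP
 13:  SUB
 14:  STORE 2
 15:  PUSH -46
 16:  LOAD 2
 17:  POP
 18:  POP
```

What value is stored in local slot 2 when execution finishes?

PUSH 8    8
PUSH 9    8 9
ADD       17
DUP       17 17
ADD       34
DUP       34 34
MUL       1156
DUP       1156 1156
GT        0
NEG       0
PUSH -34  0 -34
SWAP      -34 0
SUB       -34
STORE 2   (empty)
PUSH -46  -46
LOAD 2    -46 -34
POP       -46
POP       (empty)

-34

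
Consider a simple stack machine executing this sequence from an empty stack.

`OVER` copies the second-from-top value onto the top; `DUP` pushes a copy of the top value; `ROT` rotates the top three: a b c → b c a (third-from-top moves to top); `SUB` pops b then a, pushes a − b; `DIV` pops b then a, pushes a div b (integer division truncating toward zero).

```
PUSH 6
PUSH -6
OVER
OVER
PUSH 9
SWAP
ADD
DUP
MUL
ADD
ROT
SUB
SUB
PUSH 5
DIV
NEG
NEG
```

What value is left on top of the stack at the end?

PUSH 6   6
PUSH -6  6 -6
OVER     6 -6 6
OVER     6 -6 6 -6
PUSH 9   6 -6 6 -6 9
SWAP     6 -6 6 9 -6
ADD      6 -6 6 3
DUP      6 -6 6 3 3
MUL      6 -6 6 9
ADD      6 -6 15
ROT      -6 15 6
SUB      -6 9
SUB      -15
PUSH 5   -15 5
DIV      -3
NEG      3
NEG      -3

-3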